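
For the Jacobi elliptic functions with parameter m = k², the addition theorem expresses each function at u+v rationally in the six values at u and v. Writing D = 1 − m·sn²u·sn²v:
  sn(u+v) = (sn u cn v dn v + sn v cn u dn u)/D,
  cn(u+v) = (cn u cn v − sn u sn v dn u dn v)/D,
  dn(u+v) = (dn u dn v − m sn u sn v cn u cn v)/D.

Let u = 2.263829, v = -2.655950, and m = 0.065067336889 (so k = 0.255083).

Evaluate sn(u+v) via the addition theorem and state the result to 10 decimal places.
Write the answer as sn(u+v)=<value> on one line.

sn u = 0.7977075911225015, cn u = -0.6030444420318754, dn u = 0.9790787608554924
sn v = -0.5116527484046111, cn v = -0.8591923329790645, dn v = 0.9914464772254381
m = k² = 0.065067336889
D = 1 − m·sn²u·sn²v = 0.9891607032929636
sn(u+v) = (sn u·cn v·dn v + sn v·cn u·dn u)/D = -0.377427684975502/0.9891607032929636 = -0.381563565676464

sn(u+v)=-0.3815635657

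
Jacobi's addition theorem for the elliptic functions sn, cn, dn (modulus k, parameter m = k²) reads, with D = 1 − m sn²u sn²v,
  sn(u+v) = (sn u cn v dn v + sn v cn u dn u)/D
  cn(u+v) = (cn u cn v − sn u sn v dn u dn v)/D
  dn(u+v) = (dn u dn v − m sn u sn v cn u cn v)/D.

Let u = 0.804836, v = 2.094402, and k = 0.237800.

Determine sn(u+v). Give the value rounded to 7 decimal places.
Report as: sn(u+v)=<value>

sn(u+v)=0.2840513

sn u = 0.7177218058873029, cn u = 0.6963299572428783, dn u = 0.9853275099901994
sn v = 0.8835544255892735, cn v = -0.4683284926433678, dn v = 0.9776779153974701
m = k² = 0.05654884
D = 1 − m·sn²u·sn²v = 0.9772593645563848
sn(u+v) = (sn u·cn v·dn v + sn v·cn u·dn u)/D = 0.2775917744251165/0.9772593645563848 = 0.2840512810548774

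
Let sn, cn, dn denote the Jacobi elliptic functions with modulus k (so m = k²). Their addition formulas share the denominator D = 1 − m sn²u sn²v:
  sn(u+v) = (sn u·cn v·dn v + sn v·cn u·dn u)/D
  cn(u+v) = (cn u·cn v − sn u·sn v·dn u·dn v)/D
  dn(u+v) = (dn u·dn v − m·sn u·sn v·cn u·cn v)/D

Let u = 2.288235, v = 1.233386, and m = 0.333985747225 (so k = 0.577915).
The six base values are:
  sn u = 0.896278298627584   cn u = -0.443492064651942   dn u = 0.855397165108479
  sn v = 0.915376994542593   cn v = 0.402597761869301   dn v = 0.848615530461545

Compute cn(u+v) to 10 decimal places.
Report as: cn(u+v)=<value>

m = k² = 0.333985747225
D = 1 − m·sn²u·sn²v = 0.7751910056716175
cn(u+v) = (cn u·cn v − sn u·sn v·dn u·dn v)/D = -0.7741036130243636/0.7751910056716175 = -0.9985972584314084

cn(u+v)=-0.9985972584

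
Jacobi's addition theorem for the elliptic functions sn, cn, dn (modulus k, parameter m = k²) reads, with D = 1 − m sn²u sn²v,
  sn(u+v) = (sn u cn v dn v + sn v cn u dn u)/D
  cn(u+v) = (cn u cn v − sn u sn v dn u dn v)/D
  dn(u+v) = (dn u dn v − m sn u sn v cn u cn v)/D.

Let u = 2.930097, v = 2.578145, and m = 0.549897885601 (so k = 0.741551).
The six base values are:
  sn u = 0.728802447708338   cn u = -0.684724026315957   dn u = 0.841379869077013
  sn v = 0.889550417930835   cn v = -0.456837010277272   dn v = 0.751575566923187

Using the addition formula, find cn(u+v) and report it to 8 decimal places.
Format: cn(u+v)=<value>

m = k² = 0.549897885601
D = 1 − m·sn²u·sn²v = 0.7688771782992376
cn(u+v) = (cn u·cn v − sn u·sn v·dn u·dn v)/D = -0.09715619310140458/0.7688771782992376 = -0.1263611352287954

cn(u+v)=-0.12636114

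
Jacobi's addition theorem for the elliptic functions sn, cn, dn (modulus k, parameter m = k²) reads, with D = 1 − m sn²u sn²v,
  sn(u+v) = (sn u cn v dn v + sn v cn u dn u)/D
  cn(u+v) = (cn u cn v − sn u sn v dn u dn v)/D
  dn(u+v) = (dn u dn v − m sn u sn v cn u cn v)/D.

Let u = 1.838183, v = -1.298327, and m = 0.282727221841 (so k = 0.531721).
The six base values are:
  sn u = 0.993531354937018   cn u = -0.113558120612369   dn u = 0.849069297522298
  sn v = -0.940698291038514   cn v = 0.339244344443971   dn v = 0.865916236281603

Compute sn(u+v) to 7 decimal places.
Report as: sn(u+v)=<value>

m = k² = 0.282727221841
D = 1 − m·sn²u·sn²v = 0.7530372281099577
sn(u+v) = (sn u·cn v·dn v + sn v·cn u·dn u)/D = 0.3825578941485595/0.7530372281099577 = 0.5080198957875411

sn(u+v)=0.5080199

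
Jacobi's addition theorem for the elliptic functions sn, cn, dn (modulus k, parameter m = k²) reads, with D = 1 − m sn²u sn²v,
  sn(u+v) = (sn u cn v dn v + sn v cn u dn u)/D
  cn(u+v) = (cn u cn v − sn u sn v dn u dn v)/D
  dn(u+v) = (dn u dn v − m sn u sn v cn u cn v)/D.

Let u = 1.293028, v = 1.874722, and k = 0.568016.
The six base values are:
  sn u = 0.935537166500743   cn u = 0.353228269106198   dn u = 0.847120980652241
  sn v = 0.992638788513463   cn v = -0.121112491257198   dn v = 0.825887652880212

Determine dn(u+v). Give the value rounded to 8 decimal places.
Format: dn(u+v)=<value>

m = k² = 0.322642176256
D = 1 − m·sn²u·sn²v = 0.7217560608694344
dn(u+v) = (dn u·dn v − m·sn u·sn v·cn u·cn v)/D = 0.7124446860829985/0.7217560608694344 = 0.9870990002145332

dn(u+v)=0.98709900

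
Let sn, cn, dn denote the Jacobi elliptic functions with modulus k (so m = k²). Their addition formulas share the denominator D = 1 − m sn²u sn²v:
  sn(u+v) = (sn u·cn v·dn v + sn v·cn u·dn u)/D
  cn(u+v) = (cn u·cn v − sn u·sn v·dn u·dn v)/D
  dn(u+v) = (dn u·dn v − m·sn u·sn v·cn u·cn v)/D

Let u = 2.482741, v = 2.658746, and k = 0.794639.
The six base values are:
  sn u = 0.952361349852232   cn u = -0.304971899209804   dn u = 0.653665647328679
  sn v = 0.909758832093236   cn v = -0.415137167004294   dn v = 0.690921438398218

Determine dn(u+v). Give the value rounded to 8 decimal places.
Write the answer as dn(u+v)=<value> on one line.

m = k² = 0.631451140321
D = 1 − m·sn²u·sn²v = 0.5259809051635232
dn(u+v) = (dn u·dn v − m·sn u·sn v·cn u·cn v)/D = 0.3823657484717321/0.5259809051635232 = 0.7269574707333867

dn(u+v)=0.72695747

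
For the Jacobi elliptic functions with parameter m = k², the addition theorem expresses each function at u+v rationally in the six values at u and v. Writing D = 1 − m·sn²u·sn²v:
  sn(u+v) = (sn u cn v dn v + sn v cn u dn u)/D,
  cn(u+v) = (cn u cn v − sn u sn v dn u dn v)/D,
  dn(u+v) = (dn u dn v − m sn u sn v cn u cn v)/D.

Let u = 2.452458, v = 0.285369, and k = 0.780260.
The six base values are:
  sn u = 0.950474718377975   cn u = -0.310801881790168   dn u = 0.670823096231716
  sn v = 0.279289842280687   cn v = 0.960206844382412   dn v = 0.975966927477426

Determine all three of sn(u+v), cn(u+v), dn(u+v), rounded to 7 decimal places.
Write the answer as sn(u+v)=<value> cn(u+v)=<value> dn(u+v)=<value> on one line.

sn(u+v)=0.8698042 cn(u+v)=-0.4933971 dn(u+v)=0.7344402

m = k² = 0.6088056676
D = 1 − m·sn²u·sn²v = 0.9570987340717245
sn(u+v) = (sn u·cn v·dn v + sn v·cn u·dn u)/D = 0.8324884907508721/0.9570987340717245 = 0.8698041916838287
cn(u+v) = (cn u·cn v − sn u·sn v·dn u·dn v)/D = -0.4722297105530663/0.9570987340717245 = -0.4933970694372245
dn(u+v) = (dn u·dn v − m·sn u·sn v·cn u·cn v)/D = 0.7029317749237515/0.9570987340717245 = 0.7344401887706124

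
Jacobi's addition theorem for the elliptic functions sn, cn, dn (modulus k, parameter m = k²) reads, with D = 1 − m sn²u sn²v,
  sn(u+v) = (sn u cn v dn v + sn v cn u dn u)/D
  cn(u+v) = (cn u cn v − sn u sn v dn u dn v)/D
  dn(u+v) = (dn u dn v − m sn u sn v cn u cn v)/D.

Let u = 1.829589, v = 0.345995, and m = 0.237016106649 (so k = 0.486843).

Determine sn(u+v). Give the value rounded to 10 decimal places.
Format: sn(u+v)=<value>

sn u = 0.9913210286414802, cn u = -0.1314633719832168, dn u = 0.8758311208350115
sn v = 0.3376315678821938, cn v = 0.9412783458517526, dn v = 0.9863981604792659
m = k² = 0.237016106649
D = 1 − m·sn²u·sn²v = 0.9734482843368086
sn(u+v) = (sn u·cn v·dn v + sn v·cn u·dn u)/D = 0.8815422172946807/0.9734482843368086 = 0.905587108713493

sn(u+v)=0.9055871087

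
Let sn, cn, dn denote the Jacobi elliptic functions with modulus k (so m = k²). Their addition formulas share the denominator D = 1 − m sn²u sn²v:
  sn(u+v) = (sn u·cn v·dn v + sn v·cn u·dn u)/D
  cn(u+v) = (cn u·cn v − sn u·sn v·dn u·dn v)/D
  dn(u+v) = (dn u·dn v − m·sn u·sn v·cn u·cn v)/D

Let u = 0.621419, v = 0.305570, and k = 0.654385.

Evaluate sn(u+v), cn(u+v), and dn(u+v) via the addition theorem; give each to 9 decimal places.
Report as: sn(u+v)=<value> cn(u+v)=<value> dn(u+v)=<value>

sn(u+v)=0.770400632 cn(u+v)=0.637560088 dn(u+v)=0.863622750

sn u = 0.5693033825067418, cn u = 0.8221275197111349, dn u = 0.9280146930938751
sn v = 0.298933682184519, cn v = 0.9542738881765575, dn v = 0.9806802274720252
m = k² = 0.428219728225
D = 1 − m·sn²u·sn²v = 0.98759765228322
sn(u+v) = (sn u·cn v·dn v + sn v·cn u·dn u)/D = 0.760845855436865/0.98759765228322 = 0.7704006319556055
cn(u+v) = (cn u·cn v − sn u·sn v·dn u·dn v)/D = 0.6296528464637264/0.98759765228322 = 0.6375600883700325
dn(u+v) = (dn u·dn v − m·sn u·sn v·cn u·cn v)/D = 0.8529118003498058/0.98759765228322 = 0.8636227499913199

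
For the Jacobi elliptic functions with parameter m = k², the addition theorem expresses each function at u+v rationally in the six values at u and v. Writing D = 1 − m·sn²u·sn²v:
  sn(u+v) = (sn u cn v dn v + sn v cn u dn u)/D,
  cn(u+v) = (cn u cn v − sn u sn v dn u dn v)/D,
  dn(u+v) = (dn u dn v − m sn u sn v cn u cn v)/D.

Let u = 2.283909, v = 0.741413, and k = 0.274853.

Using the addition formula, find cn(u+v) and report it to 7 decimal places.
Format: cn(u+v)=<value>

sn u = 0.7903760517676777, cn u = -0.6126219852340734, dn u = 0.9761188382340034
sn v = 0.6719380800741938, cn v = 0.7406073295250367, dn v = 0.9827979178514618
m = k² = 0.075544171609
D = 1 − m·sn²u·sn²v = 0.9786927688666561
cn(u+v) = (cn u·cn v − sn u·sn v·dn u·dn v)/D = -0.963195627567036/0.9786927688666561 = -0.9841654686816926

cn(u+v)=-0.9841655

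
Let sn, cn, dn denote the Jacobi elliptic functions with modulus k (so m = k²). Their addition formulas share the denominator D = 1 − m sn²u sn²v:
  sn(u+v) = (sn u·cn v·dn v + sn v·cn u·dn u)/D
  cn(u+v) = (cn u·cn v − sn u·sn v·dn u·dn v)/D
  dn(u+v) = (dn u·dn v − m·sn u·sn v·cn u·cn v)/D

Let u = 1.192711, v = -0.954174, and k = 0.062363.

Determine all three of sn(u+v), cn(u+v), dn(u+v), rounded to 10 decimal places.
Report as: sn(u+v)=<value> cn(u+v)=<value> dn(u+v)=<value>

sn(u+v)=0.2362728533 cn(u+v)=0.9716867493 dn(u+v)=0.9998914387

sn u = 0.9290678619159994, cn u = 0.3699093239630943, dn u = 0.9983200985066697
sn v = -0.8155650559654829, cn v = 0.5786653951015378, dn v = 0.9987057375306011
m = k² = 0.003889143769
D = 1 − m·sn²u·sn²v = 0.997767116360328
sn(u+v) = (sn u·cn v·dn v + sn v·cn u·dn u)/D = 0.2357452835328044/0.997767116360328 = 0.2362728533214845
cn(u+v) = (cn u·cn v − sn u·sn v·dn u·dn v)/D = 0.9695170858639068/0.997767116360328 = 0.9716867493093256
dn(u+v) = (dn u·dn v − m·sn u·sn v·cn u·cn v)/D = 0.9976587974168254/0.997767116360328 = 0.9998914386516388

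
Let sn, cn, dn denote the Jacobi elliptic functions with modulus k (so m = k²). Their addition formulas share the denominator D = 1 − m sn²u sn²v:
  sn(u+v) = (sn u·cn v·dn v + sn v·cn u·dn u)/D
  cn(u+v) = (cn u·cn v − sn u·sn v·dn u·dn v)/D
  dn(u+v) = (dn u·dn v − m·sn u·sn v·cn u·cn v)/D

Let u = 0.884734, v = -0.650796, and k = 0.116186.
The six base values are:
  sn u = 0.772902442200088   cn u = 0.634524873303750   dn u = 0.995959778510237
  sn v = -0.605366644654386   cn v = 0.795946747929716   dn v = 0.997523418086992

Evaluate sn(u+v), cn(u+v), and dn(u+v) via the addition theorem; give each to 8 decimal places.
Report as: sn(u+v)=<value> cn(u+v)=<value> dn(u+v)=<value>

sn(u+v)=0.23178233 cn(u+v)=0.97276768 dn(u+v)=0.99963733

m = k² = 0.013499186596
D = 1 − m·sn²u·sn²v = 0.9970447519768118
sn(u+v) = (sn u·cn v·dn v + sn v·cn u·dn u)/D = 0.2310973560854108/0.9970447519768118 = 0.2317823303590142
cn(u+v) = (cn u·cn v − sn u·sn v·dn u·dn v)/D = 0.9698929061782208/0.9970447519768118 = 0.9727676759295329
dn(u+v) = (dn u·dn v − m·sn u·sn v·cn u·cn v)/D = 0.9966831492742746/0.9970447519768118 = 0.9996373255043765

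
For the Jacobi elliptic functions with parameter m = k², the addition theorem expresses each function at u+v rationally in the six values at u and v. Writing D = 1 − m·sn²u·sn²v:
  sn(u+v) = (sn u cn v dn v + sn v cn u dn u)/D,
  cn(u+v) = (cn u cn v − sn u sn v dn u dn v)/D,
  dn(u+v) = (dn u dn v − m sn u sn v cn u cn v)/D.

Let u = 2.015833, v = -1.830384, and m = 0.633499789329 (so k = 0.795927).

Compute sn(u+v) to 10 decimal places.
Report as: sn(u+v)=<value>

sn(u+v)=0.1837311978

sn u = 0.9998529431230224, cn u = -0.01714911450279787, dn u = 0.6055464622737689
sn v = -0.9954558572578052, cn v = 0.09522413691458812, dn v = 0.6101184772860118
m = k² = 0.633499789329
D = 1 − m·sn²u·sn²v = 0.3724291742602399
sn(u+v) = (sn u·cn v·dn v + sn v·cn u·dn u)/D = 0.06842685828289718/0.3724291742602399 = 0.1837311978010697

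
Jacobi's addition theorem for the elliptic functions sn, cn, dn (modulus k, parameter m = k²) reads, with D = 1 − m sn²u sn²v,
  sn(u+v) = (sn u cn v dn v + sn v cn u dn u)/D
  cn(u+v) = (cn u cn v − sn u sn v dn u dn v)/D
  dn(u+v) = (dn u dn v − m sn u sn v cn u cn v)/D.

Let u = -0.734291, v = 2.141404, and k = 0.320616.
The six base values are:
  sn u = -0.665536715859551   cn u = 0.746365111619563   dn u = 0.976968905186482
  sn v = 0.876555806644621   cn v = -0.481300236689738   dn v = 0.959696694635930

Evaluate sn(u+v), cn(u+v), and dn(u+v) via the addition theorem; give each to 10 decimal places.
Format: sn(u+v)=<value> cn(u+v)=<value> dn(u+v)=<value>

sn(u+v)=0.9808917694 cn(u+v)=0.1945541998 dn(u+v)=0.9492609200

m = k² = 0.102794619456
D = 1 − m·sn²u·sn²v = 0.965015669770175
sn(u+v) = (sn u·cn v·dn v + sn v·cn u·dn u)/D = 0.9465759278560182/0.965015669770175 = 0.9808917694377457
cn(u+v) = (cn u·cn v − sn u·sn v·dn u·dn v)/D = 0.1877478514004823/0.965015669770175 = 0.1945541997729381
dn(u+v) = (dn u·dn v − m·sn u·sn v·cn u·cn v)/D = 0.9160516625266391/0.965015669770175 = 0.9492609200271359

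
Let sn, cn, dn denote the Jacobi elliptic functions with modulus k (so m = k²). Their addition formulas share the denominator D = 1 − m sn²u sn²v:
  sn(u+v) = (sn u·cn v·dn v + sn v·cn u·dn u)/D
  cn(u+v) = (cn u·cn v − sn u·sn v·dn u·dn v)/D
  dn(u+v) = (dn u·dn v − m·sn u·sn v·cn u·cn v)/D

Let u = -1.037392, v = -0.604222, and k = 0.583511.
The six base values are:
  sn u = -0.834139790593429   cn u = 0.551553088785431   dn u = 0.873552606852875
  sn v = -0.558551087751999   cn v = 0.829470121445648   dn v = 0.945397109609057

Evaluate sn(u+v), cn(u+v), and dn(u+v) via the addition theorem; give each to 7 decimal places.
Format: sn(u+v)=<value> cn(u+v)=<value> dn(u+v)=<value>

sn(u+v)=-0.9969120 cn(u+v)=0.0785273 dn(u+v)=0.8133969

m = k² = 0.340485087121
D = 1 − m·sn²u·sn²v = 0.9260902767396613
sn(u+v) = (sn u·cn v·dn v + sn v·cn u·dn u)/D = -0.923230475577287/0.9260902767396613 = -0.9969119628677645
cn(u+v) = (cn u·cn v − sn u·sn v·dn u·dn v)/D = 0.0727233775142418/0.9260902767396613 = 0.0785273092060392
dn(u+v) = (dn u·dn v − m·sn u·sn v·cn u·cn v)/D = 0.7532789660704245/0.9260902767396613 = 0.8133969063171399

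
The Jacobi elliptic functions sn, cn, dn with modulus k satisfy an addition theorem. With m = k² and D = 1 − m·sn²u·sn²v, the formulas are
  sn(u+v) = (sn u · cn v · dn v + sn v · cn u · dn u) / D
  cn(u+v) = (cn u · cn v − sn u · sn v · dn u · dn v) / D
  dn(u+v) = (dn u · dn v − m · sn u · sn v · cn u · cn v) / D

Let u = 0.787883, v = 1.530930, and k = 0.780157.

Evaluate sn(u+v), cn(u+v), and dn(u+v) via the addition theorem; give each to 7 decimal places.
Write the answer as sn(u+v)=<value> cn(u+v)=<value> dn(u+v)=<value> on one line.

sn(u+v)=0.9741163 cn(u+v)=-0.2260474 dn(u+v)=0.6499656

sn u = 0.6776149597347589, cn u = 0.7354168656916029, dn u = 0.8488423584154571
sn v = 0.9630367185158256, cn v = 0.2693701520032806, dn v = 0.6599382563687456
m = k² = 0.608644944649
D = 1 − m·sn²u·sn²v = 0.7408115275175091
sn(u+v) = (sn u·cn v·dn v + sn v·cn u·dn u)/D = 0.7216365793136227/0.7408115275175091 = 0.9741162934273682
cn(u+v) = (cn u·cn v − sn u·sn v·dn u·dn v)/D = -0.1674585521833945/0.7408115275175091 = -0.2260474438681526
dn(u+v) = (dn u·dn v − m·sn u·sn v·cn u·cn v)/D = 0.481501995802758/0.7408115275175091 = 0.6499655822261455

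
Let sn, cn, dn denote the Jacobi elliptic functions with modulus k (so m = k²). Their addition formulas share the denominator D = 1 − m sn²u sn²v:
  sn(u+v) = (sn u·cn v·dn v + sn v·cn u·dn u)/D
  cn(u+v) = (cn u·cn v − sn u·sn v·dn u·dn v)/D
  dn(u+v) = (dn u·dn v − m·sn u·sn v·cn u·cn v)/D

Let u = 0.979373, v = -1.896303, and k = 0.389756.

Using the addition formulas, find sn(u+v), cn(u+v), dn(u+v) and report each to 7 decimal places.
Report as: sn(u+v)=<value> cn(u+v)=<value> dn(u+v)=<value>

sn u = 0.8190758393679556, cn u = 0.5736852528727569, dn u = 0.9476739942382545
sn v = -0.9713430803620134, cn v = -0.2376817625162587, dn v = 0.9255657943600099
m = k² = 0.151909739536
D = 1 − m·sn²u·sn²v = 0.9038433882903066
sn(u+v) = (sn u·cn v·dn v + sn v·cn u·dn u)/D = -0.708275368552688/0.9038433882903066 = -0.7836262097269402
cn(u+v) = (cn u·cn v − sn u·sn v·dn u·dn v)/D = 0.5614969927414179/0.9038433882903066 = 0.6212326161986262
dn(u+v) = (dn u·dn v − m·sn u·sn v·cn u·cn v)/D = 0.8606548335009441/0.9038433882903066 = 0.9522167718999891

sn(u+v)=-0.7836262 cn(u+v)=0.6212326 dn(u+v)=0.9522168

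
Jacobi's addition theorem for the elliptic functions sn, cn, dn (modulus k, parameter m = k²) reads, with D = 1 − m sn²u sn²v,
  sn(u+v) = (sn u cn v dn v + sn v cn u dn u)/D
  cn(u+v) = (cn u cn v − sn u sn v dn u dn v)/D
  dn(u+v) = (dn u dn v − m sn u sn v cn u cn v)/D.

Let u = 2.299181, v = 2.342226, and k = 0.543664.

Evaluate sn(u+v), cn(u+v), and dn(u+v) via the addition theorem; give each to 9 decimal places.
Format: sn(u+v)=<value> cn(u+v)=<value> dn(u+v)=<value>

sn(u+v)=-0.913838118 cn(u+v)=-0.406078680 dn(u+v)=0.867853102

sn u = 0.8768928728661593, cn u = -0.4806858532519278, dn u = 0.8790470163657155
sn v = 0.8580208659996541, cn v = -0.5136148299155737, dn v = 0.8845343532295315
m = k² = 0.295570544896
D = 1 − m·sn²u·sn²v = 0.8326792002498198
sn(u+v) = (sn u·cn v·dn v + sn v·cn u·dn u)/D = -0.7609339931118267/0.8326792002498198 = -0.9138381178292094
cn(u+v) = (cn u·cn v − sn u·sn v·dn u·dn v)/D = -0.3381332705540376/0.8326792002498198 = -0.4060786800638122
dn(u+v) = (dn u·dn v − m·sn u·sn v·cn u·cn v)/D = 0.7226432269531538/0.8326792002498198 = 0.8678531020546051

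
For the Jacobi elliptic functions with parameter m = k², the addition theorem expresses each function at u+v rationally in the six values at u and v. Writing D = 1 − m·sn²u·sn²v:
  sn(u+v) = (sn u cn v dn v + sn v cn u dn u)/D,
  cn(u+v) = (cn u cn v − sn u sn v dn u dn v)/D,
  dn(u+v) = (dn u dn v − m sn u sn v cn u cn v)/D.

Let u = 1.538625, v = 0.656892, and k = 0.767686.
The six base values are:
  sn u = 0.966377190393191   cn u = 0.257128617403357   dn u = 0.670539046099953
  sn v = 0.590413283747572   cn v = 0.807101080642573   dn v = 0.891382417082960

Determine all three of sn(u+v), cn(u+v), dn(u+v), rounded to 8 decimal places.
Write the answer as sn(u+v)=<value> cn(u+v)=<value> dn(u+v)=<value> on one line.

sn(u+v)=0.98626126 cn(u+v)=-0.16519299 dn(u+v)=0.65325385

m = k² = 0.589341794596
D = 1 − m·sn²u·sn²v = 0.8081451321561752
sn(u+v) = (sn u·cn v·dn v + sn v·cn u·dn u)/D = 0.7970422372717126/0.8081451321561752 = 0.9862612611984193
cn(u+v) = (cn u·cn v − sn u·sn v·dn u·dn v)/D = -0.1334999124817125/0.8081451321561752 = -0.1651929921616027
dn(u+v) = (dn u·dn v − m·sn u·sn v·cn u·cn v)/D = 0.5279239182142956/0.8081451321561752 = 0.6532538491022842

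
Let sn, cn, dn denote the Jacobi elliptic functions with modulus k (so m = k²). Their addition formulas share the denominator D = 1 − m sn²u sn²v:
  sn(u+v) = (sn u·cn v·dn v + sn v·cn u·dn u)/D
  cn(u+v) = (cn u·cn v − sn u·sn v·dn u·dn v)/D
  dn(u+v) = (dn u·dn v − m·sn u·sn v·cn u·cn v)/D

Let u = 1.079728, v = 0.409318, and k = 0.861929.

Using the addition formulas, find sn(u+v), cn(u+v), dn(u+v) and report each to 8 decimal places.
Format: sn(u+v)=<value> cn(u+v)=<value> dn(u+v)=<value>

sn(u+v)=0.93951096 cn(u+v)=0.34251885 dn(u+v)=0.58671743

sn u = 0.8177594620673846, cn u = 0.5755601290910114, dn u = 0.7093557909766202
sn v = 0.3904779582980802, cn v = 0.9206122767394332, dn v = 0.9416604951049131
m = k² = 0.742921601041
D = 1 − m·sn²u·sn²v = 0.9242492059681578
sn(u+v) = (sn u·cn v·dn v + sn v·cn u·dn u)/D = 0.8683422568074139/0.9242492059681578 = 0.9395109578674931
cn(u+v) = (cn u·cn v − sn u·sn v·dn u·dn v)/D = 0.316572771689824/0.9242492059681578 = 0.3425188462652902
dn(u+v) = (dn u·dn v − m·sn u·sn v·cn u·cn v)/D = 0.5422731144794577/0.9242492059681578 = 0.5867174253197466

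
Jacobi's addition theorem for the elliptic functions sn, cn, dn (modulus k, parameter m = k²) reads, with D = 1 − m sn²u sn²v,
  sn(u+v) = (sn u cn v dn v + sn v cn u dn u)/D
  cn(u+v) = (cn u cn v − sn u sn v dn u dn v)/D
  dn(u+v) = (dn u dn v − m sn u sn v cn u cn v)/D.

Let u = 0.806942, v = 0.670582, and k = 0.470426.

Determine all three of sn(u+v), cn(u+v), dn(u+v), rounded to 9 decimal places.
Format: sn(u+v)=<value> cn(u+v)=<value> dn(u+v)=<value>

sn(u+v)=0.985492482 cn(u+v)=0.169719088 dn(u+v)=0.886043931

sn u = 0.7103503689785864, cn u = 0.7038482459252038, dn u = 0.9425137809009423
sn v = 0.6134730089774193, cn v = 0.7897156876092758, dn v = 0.9574516713818205
m = k² = 0.221300621476
D = 1 − m·sn²u·sn²v = 0.9579739305468424
sn(u+v) = (sn u·cn v·dn v + sn v·cn u·dn u)/D = 0.9440761061129831/0.9579739305468424 = 0.9854924815898424
cn(u+v) = (cn u·cn v − sn u·sn v·dn u·dn v)/D = 0.1625864615332838/0.9579739305468424 = 0.1697190877005121
dn(u+v) = (dn u·dn v − m·sn u·sn v·cn u·cn v)/D = 0.848806987121745/0.9579739305468424 = 0.8860439309003102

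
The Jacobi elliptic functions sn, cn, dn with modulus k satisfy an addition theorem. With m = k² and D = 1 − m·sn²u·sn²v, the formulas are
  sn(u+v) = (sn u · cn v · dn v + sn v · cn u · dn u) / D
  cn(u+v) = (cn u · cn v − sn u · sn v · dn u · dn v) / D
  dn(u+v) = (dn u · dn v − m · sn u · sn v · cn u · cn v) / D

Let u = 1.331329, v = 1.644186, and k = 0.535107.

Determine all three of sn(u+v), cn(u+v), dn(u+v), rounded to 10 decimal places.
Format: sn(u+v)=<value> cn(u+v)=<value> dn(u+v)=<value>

sn(u+v)=0.4192735410 cn(u+v)=-0.9078599550 dn(u+v)=0.9745072050

sn u = 0.9496793656244387, cn u = 0.3132237259646269, dn u = 0.8612508403772446
sn v = 0.9986370246346869, cn v = 0.05219284461283742, dn v = 0.8452458305077651
m = k² = 0.286339501449
D = 1 − m·sn²u·sn²v = 0.7424564988755349
sn(u+v) = (sn u·cn v·dn v + sn v·cn u·dn u)/D = 0.3112923652977065/0.7424564988755349 = 0.4192735409672688
cn(u+v) = (cn u·cn v − sn u·sn v·dn u·dn v)/D = -0.674046523639041/0.7424564988755349 = -0.9078599549736556
dn(u+v) = (dn u·dn v − m·sn u·sn v·cn u·cn v)/D = 0.7235292075244802/0.7424564988755349 = 0.9745072049612059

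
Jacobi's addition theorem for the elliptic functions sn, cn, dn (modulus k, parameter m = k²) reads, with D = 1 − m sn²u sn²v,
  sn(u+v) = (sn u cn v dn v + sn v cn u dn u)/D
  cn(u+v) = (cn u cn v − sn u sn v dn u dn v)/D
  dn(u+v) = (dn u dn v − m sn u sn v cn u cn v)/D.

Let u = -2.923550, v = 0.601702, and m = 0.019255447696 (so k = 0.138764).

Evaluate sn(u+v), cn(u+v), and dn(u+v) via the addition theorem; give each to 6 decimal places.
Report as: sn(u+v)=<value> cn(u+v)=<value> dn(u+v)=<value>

sn u = -0.2311811517656412, cn u = -0.9729107230719125, dn u = 0.9994853164976716
sn v = 0.5655103805684725, cn v = 0.8247411772606612, dn v = 0.9969162800848722
m = k² = 0.019255447696
D = 1 − m·sn²u·sn²v = 0.999670891098186
sn(u+v) = (sn u·cn v·dn v + sn v·cn u·dn u)/D = -0.73998459797088/0.999670891098186 = -0.7402282136653711
cn(u+v) = (cn u·cn v − sn u·sn v·dn u·dn v)/D = -0.6721344250035973/0.999670891098186 = -0.6723557032507226
dn(u+v) = (dn u·dn v − m·sn u·sn v·cn u·cn v)/D = 0.9943832491922487/0.999670891098186 = 0.9947106173111347

sn(u+v)=-0.740228 cn(u+v)=-0.672356 dn(u+v)=0.994711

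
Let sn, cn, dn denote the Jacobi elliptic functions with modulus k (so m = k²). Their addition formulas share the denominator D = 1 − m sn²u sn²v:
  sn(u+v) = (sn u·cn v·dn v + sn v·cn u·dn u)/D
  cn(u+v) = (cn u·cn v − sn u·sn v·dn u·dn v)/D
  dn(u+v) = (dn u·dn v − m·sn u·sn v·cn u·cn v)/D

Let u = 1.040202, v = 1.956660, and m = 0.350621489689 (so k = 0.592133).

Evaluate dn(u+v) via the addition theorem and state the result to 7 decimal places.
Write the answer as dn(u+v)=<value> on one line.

dn(u+v)=0.9609911

sn u = 0.8346565993259691, cn u = 0.5507706974790949, dn u = 0.869332482201272
sn v = 0.985378445121746, cn v = -0.1703799280709151, dn v = 0.8121310323434868
m = k² = 0.350621489689
D = 1 − m·sn²u·sn²v = 0.762829696343083
dn(u+v) = (dn u·dn v − m·sn u·sn v·cn u·cn v)/D = 0.7330725644473835/0.762829696343083 = 0.9609911202482655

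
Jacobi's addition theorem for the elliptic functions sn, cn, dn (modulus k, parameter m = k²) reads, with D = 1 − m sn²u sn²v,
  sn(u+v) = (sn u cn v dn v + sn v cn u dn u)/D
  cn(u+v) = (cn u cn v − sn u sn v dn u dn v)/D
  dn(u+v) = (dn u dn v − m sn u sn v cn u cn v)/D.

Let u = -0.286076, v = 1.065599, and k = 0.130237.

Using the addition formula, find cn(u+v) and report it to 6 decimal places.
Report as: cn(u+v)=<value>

sn u = -0.2821274234676462, cn u = 0.9593769420449438, dn u = 0.9993247322101754
sn v = 0.8737582455519675, cn v = 0.4863604921557134, dn v = 0.9935041768626007
m = k² = 0.016961676169
D = 1 − m·sn²u·sn²v = 0.9989692770476465
cn(u+v) = (cn u·cn v − sn u·sn v·dn u·dn v)/D = 0.7113475315873059/0.9989692770476465 = 0.7120814903233282

cn(u+v)=0.712081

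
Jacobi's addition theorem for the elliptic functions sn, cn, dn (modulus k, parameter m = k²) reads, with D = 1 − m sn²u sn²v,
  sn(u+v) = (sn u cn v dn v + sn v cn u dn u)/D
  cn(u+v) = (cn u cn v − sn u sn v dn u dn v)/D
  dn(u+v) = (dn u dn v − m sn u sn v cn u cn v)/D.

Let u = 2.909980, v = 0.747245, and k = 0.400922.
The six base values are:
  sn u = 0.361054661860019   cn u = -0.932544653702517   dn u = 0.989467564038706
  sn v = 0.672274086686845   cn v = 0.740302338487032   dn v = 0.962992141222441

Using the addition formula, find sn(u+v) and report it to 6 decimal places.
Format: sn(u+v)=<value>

m = k² = 0.160738450084
D = 1 − m·sn²u·sn²v = 0.9905298156581611
sn(u+v) = (sn u·cn v·dn v + sn v·cn u·dn u)/D = -0.3629247572329338/0.9905298156581611 = -0.3663945814612225

sn(u+v)=-0.366395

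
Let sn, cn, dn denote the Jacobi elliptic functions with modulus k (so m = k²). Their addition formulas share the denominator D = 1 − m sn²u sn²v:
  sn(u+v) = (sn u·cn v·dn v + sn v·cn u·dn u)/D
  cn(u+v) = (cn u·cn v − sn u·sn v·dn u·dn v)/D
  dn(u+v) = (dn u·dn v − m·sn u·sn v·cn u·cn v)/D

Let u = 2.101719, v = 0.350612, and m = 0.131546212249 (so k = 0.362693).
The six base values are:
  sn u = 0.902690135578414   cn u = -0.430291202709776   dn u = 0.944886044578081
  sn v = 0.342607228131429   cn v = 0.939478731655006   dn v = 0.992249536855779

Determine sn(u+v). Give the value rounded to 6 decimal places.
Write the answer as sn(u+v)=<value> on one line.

sn(u+v)=0.711137

m = k² = 0.131546212249
D = 1 − m·sn²u·sn²v = 0.9874180260075577
sn(u+v) = (sn u·cn v·dn v + sn v·cn u·dn u)/D = 0.7021894113063067/0.9874180260075577 = 0.711136917507451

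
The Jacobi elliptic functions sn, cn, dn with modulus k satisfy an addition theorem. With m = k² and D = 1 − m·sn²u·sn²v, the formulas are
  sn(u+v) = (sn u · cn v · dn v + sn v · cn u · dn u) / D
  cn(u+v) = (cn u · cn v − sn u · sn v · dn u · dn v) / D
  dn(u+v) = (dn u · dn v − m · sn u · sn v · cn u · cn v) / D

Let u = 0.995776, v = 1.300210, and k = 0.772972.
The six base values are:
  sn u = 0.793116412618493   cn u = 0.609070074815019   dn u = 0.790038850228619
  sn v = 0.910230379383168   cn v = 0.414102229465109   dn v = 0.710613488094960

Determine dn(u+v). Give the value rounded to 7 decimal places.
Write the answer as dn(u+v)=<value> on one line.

m = k² = 0.597485712784
D = 1 − m·sn²u·sn²v = 0.6886104373114525
dn(u+v) = (dn u·dn v − m·sn u·sn v·cn u·cn v)/D = 0.4526218517394485/0.6886104373114525 = 0.657297402442263

dn(u+v)=0.6572974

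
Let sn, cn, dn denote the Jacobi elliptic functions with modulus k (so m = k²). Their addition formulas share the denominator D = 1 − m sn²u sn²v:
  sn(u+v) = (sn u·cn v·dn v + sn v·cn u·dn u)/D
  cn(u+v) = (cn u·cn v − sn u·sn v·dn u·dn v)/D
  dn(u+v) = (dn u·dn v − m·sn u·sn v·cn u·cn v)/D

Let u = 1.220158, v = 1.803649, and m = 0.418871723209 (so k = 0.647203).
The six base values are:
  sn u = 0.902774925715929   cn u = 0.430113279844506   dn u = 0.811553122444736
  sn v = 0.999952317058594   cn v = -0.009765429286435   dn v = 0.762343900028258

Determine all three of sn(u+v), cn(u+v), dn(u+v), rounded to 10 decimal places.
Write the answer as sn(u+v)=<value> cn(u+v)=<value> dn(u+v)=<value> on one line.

sn(u+v)=0.5197324614 cn(u+v)=-0.8543290751 dn(u+v)=0.9417290497

m = k² = 0.418871723209
D = 1 − m·sn²u·sn²v = 0.6586510259245451
sn(u+v) = (sn u·cn v·dn v + sn v·cn u·dn u)/D = 0.3423223189081894/0.6586510259245451 = 0.5197324614012
cn(u+v) = (cn u·cn v − sn u·sn v·dn u·dn v)/D = -0.562704721793567/0.6586510259245451 = -0.854329075102709
dn(u+v) = (dn u·dn v − m·sn u·sn v·cn u·cn v)/D = 0.6202708047075487/0.6586510259245451 = 0.9417290496691746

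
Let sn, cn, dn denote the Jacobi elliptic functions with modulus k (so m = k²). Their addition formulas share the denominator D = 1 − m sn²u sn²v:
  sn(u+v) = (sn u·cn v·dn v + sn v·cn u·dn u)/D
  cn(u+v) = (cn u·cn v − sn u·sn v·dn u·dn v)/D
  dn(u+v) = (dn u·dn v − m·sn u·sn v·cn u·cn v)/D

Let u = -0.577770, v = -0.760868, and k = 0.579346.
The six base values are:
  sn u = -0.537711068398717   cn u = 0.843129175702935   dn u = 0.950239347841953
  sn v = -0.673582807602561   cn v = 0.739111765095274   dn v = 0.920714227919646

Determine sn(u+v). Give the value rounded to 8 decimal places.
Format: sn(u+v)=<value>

sn(u+v)=-0.94728519

m = k² = 0.335641787716
D = 1 − m·sn²u·sn²v = 0.9559692619143556
sn(u+v) = (sn u·cn v·dn v + sn v·cn u·dn u)/D = -0.9055755265699241/0.9559692619143556 = -0.9472851927858886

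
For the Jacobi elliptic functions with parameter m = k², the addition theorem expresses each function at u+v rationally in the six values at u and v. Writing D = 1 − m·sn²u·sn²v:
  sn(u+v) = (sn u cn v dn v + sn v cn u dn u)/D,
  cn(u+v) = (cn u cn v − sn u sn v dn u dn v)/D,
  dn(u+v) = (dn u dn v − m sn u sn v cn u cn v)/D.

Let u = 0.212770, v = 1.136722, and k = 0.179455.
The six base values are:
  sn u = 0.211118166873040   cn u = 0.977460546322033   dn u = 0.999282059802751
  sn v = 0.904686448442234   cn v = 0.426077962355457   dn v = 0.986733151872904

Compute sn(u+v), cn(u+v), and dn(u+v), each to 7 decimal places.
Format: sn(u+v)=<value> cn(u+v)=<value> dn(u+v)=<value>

m = k² = 0.032204097025
D = 1 − m·sn²u·sn²v = 0.9988252146857529
sn(u+v) = (sn u·cn v·dn v + sn v·cn u·dn u)/D = 0.9724198472381621/0.9988252146857529 = 0.973563575429062
cn(u+v) = (cn u·cn v − sn u·sn v·dn u·dn v)/D = 0.228147869131732/0.9988252146857529 = 0.2284162091397653
dn(u+v) = (dn u·dn v − m·sn u·sn v·cn u·cn v)/D = 0.9834630668073823/0.9988252146857529 = 0.9846197836693542

sn(u+v)=0.9735636 cn(u+v)=0.2284162 dn(u+v)=0.9846198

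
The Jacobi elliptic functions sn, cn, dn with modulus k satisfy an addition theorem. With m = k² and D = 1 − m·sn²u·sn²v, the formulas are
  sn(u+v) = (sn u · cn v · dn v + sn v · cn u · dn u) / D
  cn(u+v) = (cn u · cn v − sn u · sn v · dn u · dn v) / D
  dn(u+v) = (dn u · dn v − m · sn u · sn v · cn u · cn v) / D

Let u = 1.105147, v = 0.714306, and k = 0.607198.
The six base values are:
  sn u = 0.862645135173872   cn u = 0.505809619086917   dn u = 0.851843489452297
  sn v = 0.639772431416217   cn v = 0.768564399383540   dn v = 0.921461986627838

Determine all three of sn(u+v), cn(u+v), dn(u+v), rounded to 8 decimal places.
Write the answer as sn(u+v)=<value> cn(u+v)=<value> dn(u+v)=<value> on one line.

sn(u+v)=0.99874503 cn(u+v)=-0.05008353 dn(u+v)=0.79513231

m = k² = 0.368689411204
D = 1 − m·sn²u·sn²v = 0.887700954868268
sn(u+v) = (sn u·cn v·dn v + sn v·cn u·dn u)/D = 0.8865869188585131/0.887700954868268 = 0.9987450323178708
cn(u+v) = (cn u·cn v − sn u·sn v·dn u·dn v)/D = -0.04445920133114351/0.887700954868268 = -0.05008353442375323
dn(u+v) = (dn u·dn v − m·sn u·sn v·cn u·cn v)/D = 0.7058397132431454/0.887700954868268 = 0.795132312714353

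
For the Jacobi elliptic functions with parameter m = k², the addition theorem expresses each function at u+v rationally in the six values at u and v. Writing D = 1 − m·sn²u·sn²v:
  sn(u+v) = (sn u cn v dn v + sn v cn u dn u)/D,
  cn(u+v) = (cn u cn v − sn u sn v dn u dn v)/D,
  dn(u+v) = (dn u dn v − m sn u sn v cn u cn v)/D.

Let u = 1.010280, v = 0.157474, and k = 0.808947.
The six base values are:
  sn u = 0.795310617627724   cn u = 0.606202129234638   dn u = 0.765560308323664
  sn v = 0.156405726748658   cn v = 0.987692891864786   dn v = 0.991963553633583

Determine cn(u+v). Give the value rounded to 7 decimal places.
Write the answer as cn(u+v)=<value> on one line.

m = k² = 0.654395248809
D = 1 − m·sn²u·sn²v = 0.9898744412100237
cn(u+v) = (cn u·cn v − sn u·sn v·dn u·dn v)/D = 0.5042779203812124/0.9898744412100237 = 0.5094362470504668

cn(u+v)=0.5094362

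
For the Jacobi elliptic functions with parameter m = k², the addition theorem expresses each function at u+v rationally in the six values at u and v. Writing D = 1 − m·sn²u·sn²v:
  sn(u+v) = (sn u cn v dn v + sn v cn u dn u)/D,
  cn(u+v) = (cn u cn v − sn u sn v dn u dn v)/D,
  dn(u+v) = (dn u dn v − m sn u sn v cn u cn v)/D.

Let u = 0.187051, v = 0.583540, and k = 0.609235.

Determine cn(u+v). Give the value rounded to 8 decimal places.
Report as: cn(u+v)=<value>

sn u = 0.1855673634739307, cn u = 0.9826315451955194, dn u = 0.9935888299908606
sn v = 0.5414080561252883, cn v = 0.8407599638200172, dn v = 0.9440351950138937
m = k² = 0.371167285225
D = 1 − m·sn²u·sn²v = 0.9962535295396814
cn(u+v) = (cn u·cn v − sn u·sn v·dn u·dn v)/D = 0.7319203176554822/0.9962535295396814 = 0.7346727474016235

cn(u+v)=0.73467275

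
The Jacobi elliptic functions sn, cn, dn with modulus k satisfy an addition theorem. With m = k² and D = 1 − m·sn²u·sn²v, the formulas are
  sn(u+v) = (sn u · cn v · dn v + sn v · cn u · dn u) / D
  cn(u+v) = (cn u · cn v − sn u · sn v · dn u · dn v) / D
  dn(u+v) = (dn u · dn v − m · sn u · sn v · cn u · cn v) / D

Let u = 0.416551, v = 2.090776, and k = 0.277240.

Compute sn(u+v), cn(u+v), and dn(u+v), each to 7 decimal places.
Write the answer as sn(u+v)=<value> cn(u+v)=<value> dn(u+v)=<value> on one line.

sn u = 0.4037912706599157, cn u = 0.9148511407539757, dn u = 0.9937141684710516
sn v = 0.8912761523588722, cn v = -0.4534609357335694, dn v = 0.968990647362522
m = k² = 0.0768620176
D = 1 − m·sn²u·sn²v = 0.9900447950590803
sn(u+v) = (sn u·cn v·dn v + sn v·cn u·dn u)/D = 0.6328339875987401/0.9900447950590803 = 0.6391973279966348
cn(u+v) = (cn u·cn v − sn u·sn v·dn u·dn v)/D = -0.7613867876207559/0.9900447950590803 = -0.7690427659642619
dn(u+v) = (dn u·dn v − m·sn u·sn v·cn u·cn v)/D = 0.974375227187159/0.9900447950590803 = 0.9841728698033444

sn(u+v)=0.6391973 cn(u+v)=-0.7690428 dn(u+v)=0.9841729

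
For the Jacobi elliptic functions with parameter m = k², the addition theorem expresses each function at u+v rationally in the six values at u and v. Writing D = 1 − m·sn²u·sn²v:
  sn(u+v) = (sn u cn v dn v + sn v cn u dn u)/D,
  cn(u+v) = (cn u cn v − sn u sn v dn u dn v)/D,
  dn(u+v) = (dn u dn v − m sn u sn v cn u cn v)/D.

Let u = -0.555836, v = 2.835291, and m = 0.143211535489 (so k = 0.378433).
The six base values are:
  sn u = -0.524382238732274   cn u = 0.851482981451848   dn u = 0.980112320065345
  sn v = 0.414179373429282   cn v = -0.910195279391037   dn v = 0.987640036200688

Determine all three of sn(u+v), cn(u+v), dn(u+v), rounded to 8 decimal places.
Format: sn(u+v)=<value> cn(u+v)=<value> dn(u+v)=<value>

m = k² = 0.143211535489
D = 1 − m·sn²u·sn²v = 0.9932446029256216
sn(u+v) = (sn u·cn v·dn v + sn v·cn u·dn u)/D = 0.8170439137575496/0.9932446029256216 = 0.8226009095352048
cn(u+v) = (cn u·cn v − sn u·sn v·dn u·dn v)/D = -0.5647779069976282/0.9932446029256216 = -0.5686191551749324
dn(u+v) = (dn u·dn v − m·sn u·sn v·cn u·cn v)/D = 0.9438921761501811/0.9932446029256216 = 0.9503119104497804

sn(u+v)=0.82260091 cn(u+v)=-0.56861916 dn(u+v)=0.95031191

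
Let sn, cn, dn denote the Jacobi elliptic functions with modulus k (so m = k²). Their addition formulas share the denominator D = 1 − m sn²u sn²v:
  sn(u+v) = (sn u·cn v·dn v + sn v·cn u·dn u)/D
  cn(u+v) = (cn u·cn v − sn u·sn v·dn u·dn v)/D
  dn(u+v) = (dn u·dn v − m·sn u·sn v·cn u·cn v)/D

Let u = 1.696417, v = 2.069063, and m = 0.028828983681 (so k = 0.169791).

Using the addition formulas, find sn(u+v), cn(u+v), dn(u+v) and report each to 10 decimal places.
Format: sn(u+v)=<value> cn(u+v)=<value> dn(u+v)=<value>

sn u = 0.9936827743477491, cn u = -0.1122254158582645, dn u = 0.9856642959047588
sn v = 0.8868969234313604, cn v = -0.4619673659556351, dn v = 0.9885967431857433
m = k² = 0.028828983681
D = 1 − m·sn²u·sn²v = 0.9776091205537515
sn(u+v) = (sn u·cn v·dn v + sn v·cn u·dn u)/D = -0.5519198694300019/0.9776091205537515 = -0.5645608841265468
cn(u+v) = (cn u·cn v − sn u·sn v·dn u·dn v)/D = -0.8069101872688491/0.9776091205537515 = -0.825391427211509
dn(u+v) = (dn u·dn v − m·sn u·sn v·cn u·cn v)/D = 0.9731073096492245/0.9776091205537515 = 0.9953950809072065

sn(u+v)=-0.5645608841 cn(u+v)=-0.8253914272 dn(u+v)=0.9953950809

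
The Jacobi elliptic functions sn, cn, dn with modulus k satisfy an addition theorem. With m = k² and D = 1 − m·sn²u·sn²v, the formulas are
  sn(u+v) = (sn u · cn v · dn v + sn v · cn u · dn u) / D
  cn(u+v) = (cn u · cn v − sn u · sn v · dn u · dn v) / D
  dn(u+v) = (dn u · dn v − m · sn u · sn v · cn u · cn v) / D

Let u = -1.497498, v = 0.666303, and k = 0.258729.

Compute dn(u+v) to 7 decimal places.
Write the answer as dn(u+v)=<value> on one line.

sn u = -0.9952789324419915, cn u = 0.09705589439662988, dn u = 0.9662762936364718
sn v = 0.6157098792486618, cn v = 0.7879729339232397, dn v = 0.9872298984362666
m = k² = 0.066940695441
D = 1 − m·sn²u·sn²v = 0.97486192101688
dn(u+v) = (dn u·dn v − m·sn u·sn v·cn u·cn v)/D = 0.9570740628535576/0.97486192101688 = 0.9817534588439275

dn(u+v)=0.9817535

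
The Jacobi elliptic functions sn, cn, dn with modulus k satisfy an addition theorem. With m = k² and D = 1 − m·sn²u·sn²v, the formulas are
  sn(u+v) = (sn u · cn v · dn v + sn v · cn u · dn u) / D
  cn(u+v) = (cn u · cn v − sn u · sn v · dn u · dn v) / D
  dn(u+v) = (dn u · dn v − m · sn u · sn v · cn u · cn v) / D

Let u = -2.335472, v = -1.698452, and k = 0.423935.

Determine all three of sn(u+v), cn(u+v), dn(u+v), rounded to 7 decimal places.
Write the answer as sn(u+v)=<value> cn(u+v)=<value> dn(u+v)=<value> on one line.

sn(u+v)=0.6625402 cn(u+v)=-0.7490264 dn(u+v)=0.9597447

sn u = -0.8083987013250523, cn u = -0.5886353197829441, dn u = 0.9394417925904943
sn v = -0.9990188620808278, cn v = -0.04428671591716759, dn v = 0.9058871920491841
m = k² = 0.179720884225
D = 1 − m·sn²u·sn²v = 0.8827812361725489
sn(u+v) = (sn u·cn v·dn v + sn v·cn u·dn u)/D = 0.5848780224329118/0.8827812361725489 = 0.6625401611035049
cn(u+v) = (cn u·cn v − sn u·sn v·dn u·dn v)/D = -0.661226443673648/0.8827812361725489 = -0.749026391340747
dn(u+v) = (dn u·dn v − m·sn u·sn v·cn u·cn v)/D = 0.8472445793880418/0.8827812361725489 = 0.9597446622918919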